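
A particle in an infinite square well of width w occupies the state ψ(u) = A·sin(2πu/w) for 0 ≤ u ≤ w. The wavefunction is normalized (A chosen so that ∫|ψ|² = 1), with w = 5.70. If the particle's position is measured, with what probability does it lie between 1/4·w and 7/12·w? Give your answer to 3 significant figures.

P ≈ 0.264

The probability is P = ∫ |ψ|² du over [1/4·w, 7/12·w].
The normalization integral ∫|ψ|²du over the whole domain equals w/2·A², and A² cancels in the ratio.
Let t = u/w; then A² and the length scale cancel, so P = ∫_{1/4}^{7/12} sin(2·π·t)^2 dt ÷ ∫_{0}^{1} sin(2·π·t)^2 dt.
Using ∫ sin(2·π·t)^2 dt = t/2 - sin(4·π·t)/(8·π), the numerator is -√(3)/(16·π) + 1/6 and the denominator is 1/2.
The result is P = (-√(3)/8 + π/3)/π.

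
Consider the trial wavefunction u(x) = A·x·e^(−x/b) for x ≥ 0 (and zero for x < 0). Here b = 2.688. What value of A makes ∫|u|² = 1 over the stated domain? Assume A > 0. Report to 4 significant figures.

A ≈ 0.4538

Require ∫ |u|² dx = 1 over the whole domain.
The integral (without the A² prefactor) comes out to b^3/4.
Setting this equal to 1 gives A² = 1/(b^3/4).
Plugging in b = 2.688 yields A = 0.45382.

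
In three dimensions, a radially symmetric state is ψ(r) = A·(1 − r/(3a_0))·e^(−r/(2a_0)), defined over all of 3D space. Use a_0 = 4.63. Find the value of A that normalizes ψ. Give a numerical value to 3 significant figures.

A ≈ 0.0347

Normalization requires ∫|ψ|² 4πr² dr = 1, integrated from 0 to ∞.
(Spherical symmetry: dV = 4πr² dr.)
Carrying out the integral gives A² · 8·π·a_0^3/3.
Hence A² = 1/[8·π·a_0^3/3].
Plugging in a_0 = 4.63 yields A = 0.03468.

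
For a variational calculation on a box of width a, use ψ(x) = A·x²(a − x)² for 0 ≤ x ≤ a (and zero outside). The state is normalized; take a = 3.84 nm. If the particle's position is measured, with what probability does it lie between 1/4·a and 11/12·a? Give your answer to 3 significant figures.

P ≈ 0.951

P = ∫_{1/4·a}^{11/12·a} |ψ(x)|² dx.
The normalization integral ∫|ψ|²dx over the whole domain equals a^9/630·A², and A² cancels in the ratio.
Let u = x/a; then A² and the length scale cancel, so P = ∫_{1/4}^{11/12} u^4·(1 - u)^4 du ÷ ∫_{0}^{1} u^4·(1 - u)^4 du.
Using ∫ u^4·(1 - u)^4 du = u^5·(70·u^4 - 315·u^3 + 540·u^2 - 420·u + 126)/630, the numerator is ≈ 0.0015090 and the denominator is 1/630.
The result is P = 0.9507.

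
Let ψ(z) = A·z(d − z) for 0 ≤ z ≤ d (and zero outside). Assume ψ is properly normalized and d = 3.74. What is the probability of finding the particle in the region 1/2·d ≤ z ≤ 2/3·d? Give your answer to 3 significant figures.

P ≈ 0.290

|ψ|² is the probability density, so P = ∫_{1/2·d}^{2/3·d} |ψ|² dz.
The normalization integral ∫|ψ|²dz over the whole domain equals d^5/30·A², and A² cancels in the ratio.
Substituting u = z/d, A² and the length scale cancel in the ratio: P = ∫_{1/2}^{2/3} u^2·(1 - u)^2 du / ∫_{0}^{1} u^2·(1 - u)^2 du.
Using ∫ u^2·(1 - u)^2 du = u^3·(6·u^2 - 15·u + 10)/30, the numerator is 47/4860 and the denominator is 1/30.
The result is P = 47/162.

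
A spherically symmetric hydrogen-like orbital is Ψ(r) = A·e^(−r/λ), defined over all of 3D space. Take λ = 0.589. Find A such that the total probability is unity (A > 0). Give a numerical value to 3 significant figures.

Normalization requires ∫|Ψ|² 4πr² dr = 1, integrated from 0 to ∞.
In 3D with spherical symmetry the volume element is 4πr² dr.
Using ∫₀^∞ rⁿ e^(−αr) dr = n!/αⁿ⁺¹, ∫|Ψ|² 4πr² dr = A²·(π·λ^3).
So A² = (π·λ^3)^(−1).
Plugging in λ = 0.589 yields A = 1.248.

A ≈ 1.25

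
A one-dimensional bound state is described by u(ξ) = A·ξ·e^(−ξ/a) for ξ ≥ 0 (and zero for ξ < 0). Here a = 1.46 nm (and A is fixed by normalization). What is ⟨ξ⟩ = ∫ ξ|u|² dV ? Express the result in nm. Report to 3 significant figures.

By definition ⟨ξ⟩ = ∫ ξ |u(ξ)|² dξ.
Using ∫₀^∞ ξⁿ e^(−αξ) dξ = n!/αⁿ⁺¹, evaluating both integrals, ⟨ξ⟩ = 3·a/2.
With a = 1.46, ⟨ξ⟩ = 2.190.

⟨ξ⟩ ≈ 2.19 nm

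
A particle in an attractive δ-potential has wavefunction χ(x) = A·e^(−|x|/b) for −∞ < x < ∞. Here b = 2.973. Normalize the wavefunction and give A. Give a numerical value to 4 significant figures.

A ≈ 0.5800

Require ∫ |χ|² dx = 1 over the whole domain.
Recall ∫₀^∞ x^m e^(−x/β) dx = m!·β^(m+1), ∫|χ|² dx = A²·(b).
With b = 2.973: A² = 0.33636 and A = 0.57997.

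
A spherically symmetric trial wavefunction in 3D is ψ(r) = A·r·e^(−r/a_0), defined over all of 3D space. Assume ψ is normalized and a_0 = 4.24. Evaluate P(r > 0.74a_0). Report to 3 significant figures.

P = ∫ |ψ|² 4πr² dr over r > 0.74a_0.
Normalization gives A² = 1/(3·π·a_0^5).
Let u = r/a_0; then A², 4π and the length scale all cancel, so P = ∫_{0.74}^{∞} u^4·e^(-2·u) du ÷ ∫_{0}^{∞} u^4·e^(-2·u) du.
With ∫ u^4·e^(-2·u) du = -(u^4/2 + u^3 + 3·u^2/2 + 3·u/2 + 3/4)·e^(-2·u) + C, the region integral is ≈ 0.73676 and the full one is 3/4.
The region integral divided by the full integral gives P = 0.9823.

P ≈ 0.982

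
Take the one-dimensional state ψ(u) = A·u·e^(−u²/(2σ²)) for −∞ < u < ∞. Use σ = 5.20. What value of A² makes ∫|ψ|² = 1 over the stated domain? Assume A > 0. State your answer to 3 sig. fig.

The normalization condition is ∫|ψ|² du = 1 from −∞ to ∞.
With ψ = A·u·e^(−u²/(2σ²)), the integral evaluates to A²·[√(π)·σ^3/2].
Substituting σ = 5.20 gives A² = 0.008025, so A = 0.08958.

A^2 ≈ 0.00802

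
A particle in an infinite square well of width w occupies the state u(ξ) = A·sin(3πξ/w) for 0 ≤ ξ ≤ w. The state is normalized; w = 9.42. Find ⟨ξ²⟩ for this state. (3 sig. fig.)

⟨ξ^2⟩ ≈ 29.1

⟨ξ²⟩ = ∫ ξ^2 |u|² dξ over the full domain.
Using sin²θ = (1 − cos 2θ)/2, the ratio of the moment integral to the normalization integral gives ⟨ξ²⟩ = -w^2/(18·π^2) + w^2/3.
Putting w = 9.42 gives 29.08.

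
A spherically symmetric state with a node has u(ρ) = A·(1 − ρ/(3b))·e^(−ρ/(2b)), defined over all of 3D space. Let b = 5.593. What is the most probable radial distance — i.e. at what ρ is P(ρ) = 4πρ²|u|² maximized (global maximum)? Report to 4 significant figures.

ρ ≈ 5.593

The maximum of P(ρ) = 4πρ²|u|² occurs where its derivative vanishes.
Solving yields ρ = b.
With b = 5.593, the most probable radial distance is 5.5930.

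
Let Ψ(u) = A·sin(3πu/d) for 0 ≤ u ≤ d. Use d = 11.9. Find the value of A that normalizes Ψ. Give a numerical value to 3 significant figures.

Normalization requires ∫|Ψ|² du = 1, integrated from 0 to d.
Using sin²θ = (1 − cos 2θ)/2, carrying out the integral gives A² · d/2.
Hence A² = 1/[d/2].
Plugging in d = 11.9 yields A = 0.4100.

A ≈ 0.410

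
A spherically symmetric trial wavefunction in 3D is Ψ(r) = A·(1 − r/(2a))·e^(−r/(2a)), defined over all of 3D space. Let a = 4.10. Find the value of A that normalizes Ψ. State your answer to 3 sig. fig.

A ≈ 0.0240

The normalization condition is ∫|Ψ|² 4πr² dr = 1 from 0 to ∞.
In 3D with spherical symmetry the volume element is 4πr² dr.
∫|Ψ|² 4πr² dr = A²·(8·π·a^3).
So A² = (8·π·a^3)^(−1).
With a = 4.10: A² = 0.0005773 and A = 0.02403.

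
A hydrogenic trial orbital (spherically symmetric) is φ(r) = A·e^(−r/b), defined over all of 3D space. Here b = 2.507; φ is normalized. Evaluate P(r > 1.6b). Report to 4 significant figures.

P ≈ 0.3799

Integrate the radial probability density 4πr²|φ|² over r > 1.6b.
The full normalization integral is A²·[π·b^3] = 1, fixing A².
In terms of u = r/b (A², 4π and the length scale all cancel between numerator and denominator), P = [∫_{1.6}^{∞} u^2·e^(-2·u) du] / [∫_{0}^{∞} u^2·e^(-2·u) du].
An antiderivative of u^2·e^(-2·u) is -(2·u^2 + 2·u + 1)·e^(-2·u)/4; evaluating from 1.6 to ∞ gives 233·e^(-16/5)/100, while the full integral is 1/4.
The region integral divided by the full integral gives P = 0.37990.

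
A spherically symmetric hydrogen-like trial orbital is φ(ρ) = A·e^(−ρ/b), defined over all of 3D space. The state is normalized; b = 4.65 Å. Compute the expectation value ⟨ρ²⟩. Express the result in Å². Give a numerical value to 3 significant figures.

⟨ρ^2⟩ ≈ 64.9 Å^2

⟨ρ²⟩ = ∫ ρ^2 |φ|² 4πρ² dρ over the full domain.
Recall ∫₀^∞ ρ^m e^(−ρ/β) dρ = m!·β^(m+1), since the A² factors cancel between numerator and denominator, ⟨ρ²⟩ = 3·b^2.
Putting b = 4.65 gives 64.87.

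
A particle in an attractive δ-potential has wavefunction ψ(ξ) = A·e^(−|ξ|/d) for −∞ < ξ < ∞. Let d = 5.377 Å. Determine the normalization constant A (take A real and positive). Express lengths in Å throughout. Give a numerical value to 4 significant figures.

A ≈ 0.4313 Å^(-1/2)

We need A² ∫|f|² dξ = 1, taking the integral from −∞ to ∞.
Recall ∫₀^∞ ξ^m e^(−ξ/β) dξ = m!·β^(m+1), with ψ = A·e^(−|ξ|/d), the integral evaluates to A²·[d].
Hence A² = 1/[d].
Plugging in d = 5.377 yields A = 0.43125.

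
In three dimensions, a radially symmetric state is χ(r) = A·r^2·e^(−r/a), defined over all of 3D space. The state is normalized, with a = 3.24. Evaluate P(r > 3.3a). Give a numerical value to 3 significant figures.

Integrate the radial probability density 4πr²|χ|² over r > 3.3a.
A² is fixed by ∫₀^∞ 4πr²|χ|² dr = 1, i.e. A² = (45·π·a^7/2)^(−1).
Let u = r/a; then A², 4π and the length scale all cancel, so P = ∫_{3.3}^{∞} u^6·e^(-2·u) du ÷ ∫_{0}^{∞} u^6·e^(-2·u) du.
With ∫ u^6·e^(-2·u) du = -(4·u^6 + 12·u^5 + 30·u^4 + 60·u^3 + 90·u^2 + 90·u + 45)·e^(-2·u)/8 + C, the region integral is ≈ 2.8735 and the full one is 45/8.
This evaluates to P = 0.5108.

P ≈ 0.511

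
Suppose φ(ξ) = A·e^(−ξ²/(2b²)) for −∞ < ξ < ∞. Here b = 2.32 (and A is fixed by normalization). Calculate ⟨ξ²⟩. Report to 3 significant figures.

By definition ⟨ξ²⟩ = ∫ ξ^2 |φ(ξ)|² dξ.
The ratio of the moment integral to the normalization integral gives ⟨ξ²⟩ = b^2/2.
Putting b = 2.32 gives 2.691.

⟨ξ^2⟩ ≈ 2.69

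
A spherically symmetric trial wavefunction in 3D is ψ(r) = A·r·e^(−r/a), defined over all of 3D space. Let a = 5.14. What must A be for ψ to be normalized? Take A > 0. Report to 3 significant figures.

Require ∫ |ψ|² 4πr² dr = 1 over the whole domain.
The angular integral contributes 4π, leaving ∫₀^∞ r²|ψ|² dr.
With ψ = A·r·e^(−r/a), the integral evaluates to A²·[3·π·a^5].
Setting this equal to 1 gives A² = 1/(3·π·a^5).
Substituting a = 5.14 gives A² = 0.00002957, so A = 0.005438.

A ≈ 0.00544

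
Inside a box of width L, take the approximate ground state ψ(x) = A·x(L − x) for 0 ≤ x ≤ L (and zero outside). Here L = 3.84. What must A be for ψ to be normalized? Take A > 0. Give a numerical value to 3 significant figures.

A ≈ 0.190

We need A² ∫|f|² dx = 1, taking the integral from 0 to L.
Carrying out the integral gives A² · L^5/30.
Setting this equal to 1 gives A² = 1/(L^5/30).
Substituting L = 3.84 gives A² = 0.03593, so A = 0.1896.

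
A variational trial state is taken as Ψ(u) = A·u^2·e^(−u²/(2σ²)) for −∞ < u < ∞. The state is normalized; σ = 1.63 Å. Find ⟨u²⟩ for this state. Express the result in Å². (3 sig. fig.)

The expectation value is the |Ψ|²-weighted average of u^2: ∫ u^2|Ψ|² du.
The ratio of the moment integral to the normalization integral gives ⟨u²⟩ = 5·σ^2/2.
With σ = 1.63, ⟨u^2⟩ = 6.642.

⟨u^2⟩ ≈ 6.64 Å^2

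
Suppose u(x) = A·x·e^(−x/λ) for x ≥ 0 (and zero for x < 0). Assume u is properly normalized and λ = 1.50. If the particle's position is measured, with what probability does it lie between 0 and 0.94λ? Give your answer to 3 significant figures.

P ≈ 0.291

P = ∫_{0}^{0.94λ} |u(x)|² dx.
Since A² = 1/(λ^3/4), this is the region integral divided by the full normalization integral.
In terms of t = x/λ (A² and the length scale cancel between numerator and denominator), P = [∫_{0}^{0.94} t^2·e^(-2·t) dt] / [∫_{0}^{∞} t^2·e^(-2·t) dt].
With ∫ t^2·e^(-2·t) dt = -(2·t^2 + 2·t + 1)·e^(-2·t)/4 + C, the region integral is 1/4 - 5809·e^(-47/25)/5000 and the full one is 1/4.
Taking the ratio, P = 0.2909.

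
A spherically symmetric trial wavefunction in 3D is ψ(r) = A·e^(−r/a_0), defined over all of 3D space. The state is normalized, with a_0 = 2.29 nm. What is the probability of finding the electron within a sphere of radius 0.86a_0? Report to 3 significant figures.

P ≈ 0.248

Integrate the radial probability density 4πr²|ψ|² over r ≤ 0.86a_0.
Normalization gives A² = 1/(π·a_0^3).
Let u = r/a_0; then A², 4π and the length scale all cancel, so P = ∫_{0}^{0.86} u^2·e^(-2·u) du ÷ ∫_{0}^{∞} u^2·e^(-2·u) du.
An antiderivative of u^2·e^(-2·u) is -(2·u^2 + 2·u + 1)·e^(-2·u)/4; evaluating from 0 to 0.86 gives 1/4 - 5249·e^(-43/25)/5000, while the full integral is 1/4.
This evaluates to P = 0.2481.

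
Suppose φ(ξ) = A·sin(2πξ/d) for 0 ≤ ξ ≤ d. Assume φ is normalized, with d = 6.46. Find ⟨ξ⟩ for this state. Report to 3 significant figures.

⟨ξ⟩ = ∫ ξ |φ|² dξ over the full domain.
Using sin²θ = (1 − cos 2θ)/2, the ratio of the moment integral to the normalization integral gives ⟨ξ⟩ = d/2.
Putting d = 6.46 gives 3.230.

⟨ξ⟩ ≈ 3.23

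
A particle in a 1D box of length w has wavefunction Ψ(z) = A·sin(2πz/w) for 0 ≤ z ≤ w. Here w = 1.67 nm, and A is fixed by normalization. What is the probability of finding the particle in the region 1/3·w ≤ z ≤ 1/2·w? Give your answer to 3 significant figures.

P ≈ 0.0978

P = ∫_{1/3·w}^{1/2·w} |Ψ(z)|² dz.
The normalization integral ∫|Ψ|²dz over the whole domain equals w/2·A², and A² cancels in the ratio.
Let u = z/w; then A² and the length scale cancel, so P = ∫_{1/3}^{1/2} sin(2·π·u)^2 du ÷ ∫_{0}^{1} sin(2·π·u)^2 du.
Using ∫ sin(2·π·u)^2 du = u/2 - sin(4·π·u)/(8·π), the numerator is -√(3)/(16·π) + 1/12 and the denominator is 1/2.
The result is P = (-√(3)/8 + π/6)/π.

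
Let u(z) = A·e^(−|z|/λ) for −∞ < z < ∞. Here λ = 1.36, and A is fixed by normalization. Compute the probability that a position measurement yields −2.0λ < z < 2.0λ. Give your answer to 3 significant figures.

P ≈ 0.982

P = ∫_{−2.0λ}^{2.0λ} |u(z)|² dz.
With A² fixed by ∫|u|² = 1, i.e. A² = (λ)^(−1), substitute and integrate.
Both integrals are even about z = 0, so only the z ≥ 0 halves are needed (the factors of 2 cancel). Substituting t = z/λ, A² and the length scale cancel in the ratio: P = ∫_{0}^{2.0} e^(-2·t) dt / ∫_{0}^{∞} e^(-2·t) dt.
With ∫ e^(-2·t) dt = -e^(-2·t)/2 + C, the region integral is 1/2 - e^(-4)/2 and the full one is 1/2.
The result is P = 0.9817.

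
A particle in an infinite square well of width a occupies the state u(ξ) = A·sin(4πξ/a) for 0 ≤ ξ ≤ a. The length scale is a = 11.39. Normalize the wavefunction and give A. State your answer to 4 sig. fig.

A ≈ 0.4190

The normalization condition is ∫|u|² dξ = 1 from 0 to a.
∫|u|² dξ = A²·(a/2).
Setting this equal to 1 gives A² = 1/(a/2).
With a = 11.39: A² = 0.17559 and A = 0.41904.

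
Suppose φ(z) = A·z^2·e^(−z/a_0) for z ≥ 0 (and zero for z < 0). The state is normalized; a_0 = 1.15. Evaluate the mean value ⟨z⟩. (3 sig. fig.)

By definition ⟨z⟩ = ∫ z |φ(z)|² dz.
With ∫₀^∞ z^5 e^(−αz) dz = 5!/α^6, since the A² factors cancel between numerator and denominator, ⟨z⟩ = 5·a_0/2.
With a_0 = 1.15, ⟨z⟩ = 2.875.

⟨z⟩ ≈ 2.88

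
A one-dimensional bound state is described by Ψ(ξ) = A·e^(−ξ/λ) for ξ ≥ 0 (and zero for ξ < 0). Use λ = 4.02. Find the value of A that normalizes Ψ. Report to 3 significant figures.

A ≈ 0.705

We need A² ∫|f|² dξ = 1, taking the integral from 0 to ∞.
∫|Ψ|² dξ = A²·(λ/2).
Hence A² = 1/[λ/2].
Plugging in λ = 4.02 yields A = 0.7053.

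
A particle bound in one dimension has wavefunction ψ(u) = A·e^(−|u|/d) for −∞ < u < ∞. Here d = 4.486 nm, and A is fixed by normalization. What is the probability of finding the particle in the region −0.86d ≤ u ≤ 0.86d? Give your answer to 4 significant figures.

P = ∫_{−0.86d}^{0.86d} |ψ(u)|² du.
The normalization integral ∫|ψ|²du over the whole domain equals d·A², and A² cancels in the ratio.
Both integrals are even about u = 0, so only the u ≥ 0 halves are needed (the factors of 2 cancel). Let t = u/d; then A² and the length scale cancel, so P = ∫_{0}^{0.86} e^(-2·t) dt ÷ ∫_{0}^{∞} e^(-2·t) dt.
Using ∫ e^(-2·t) dt = -e^(-2·t)/2, the numerator is 1/2 - e^(-43/25)/2 and the denominator is 1/2.
The result is P = 0.82093.

P ≈ 0.8209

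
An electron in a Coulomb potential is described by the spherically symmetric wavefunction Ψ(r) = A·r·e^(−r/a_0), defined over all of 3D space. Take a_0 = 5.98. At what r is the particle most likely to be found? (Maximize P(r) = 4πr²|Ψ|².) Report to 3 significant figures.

The maximum of P(r) = 4πr²|Ψ|² occurs where its derivative vanishes.
This gives r = 2·a_0.
With a_0 = 5.98, the most probable radial distance is 11.96.

r ≈ 12.0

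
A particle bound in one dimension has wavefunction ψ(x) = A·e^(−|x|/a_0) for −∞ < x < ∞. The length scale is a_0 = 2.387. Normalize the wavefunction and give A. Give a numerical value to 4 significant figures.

A ≈ 0.6473

Require ∫ |ψ|² dx = 1 over the whole domain.
The integral (without the A² prefactor) comes out to a_0.
Setting this equal to 1 gives A² = 1/(a_0).
Substituting a_0 = 2.387 gives A² = 0.41894, so A = 0.64725.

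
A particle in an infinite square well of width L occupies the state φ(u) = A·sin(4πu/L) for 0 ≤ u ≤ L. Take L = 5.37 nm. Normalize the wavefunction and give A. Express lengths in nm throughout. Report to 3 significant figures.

We need A² ∫|f|² du = 1, taking the integral from 0 to L.
The integral (without the A² prefactor) comes out to L/2.
So A² = (L/2)^(−1).
Substituting L = 5.37 gives A² = 0.3724, so A = 0.6103.

A ≈ 0.610 nm^(-1/2)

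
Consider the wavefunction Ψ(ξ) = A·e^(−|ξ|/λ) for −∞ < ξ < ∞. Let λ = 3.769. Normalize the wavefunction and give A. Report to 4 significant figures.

A ≈ 0.5151

The normalization condition is ∫|Ψ|² dξ = 1 from −∞ to ∞.
With ∫₀^∞ ξ^0 e^(−αξ) dξ = 0!/α^1, with Ψ = A·e^(−|ξ|/λ), the integral evaluates to A²·[λ].
Setting this equal to 1 gives A² = 1/(λ).
With λ = 3.769: A² = 0.26532 and A = 0.51509.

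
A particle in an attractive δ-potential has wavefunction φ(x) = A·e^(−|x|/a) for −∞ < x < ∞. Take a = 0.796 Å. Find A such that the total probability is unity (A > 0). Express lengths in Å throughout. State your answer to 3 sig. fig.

A ≈ 1.12 Å^(-1/2)

Require ∫ |φ|² dx = 1 over the whole domain.
Using ∫₀^∞ xⁿ e^(−αx) dx = n!/αⁿ⁺¹, with φ = A·e^(−|x|/a), the integral evaluates to A²·[a].
Setting this equal to 1 gives A² = 1/(a).
Substituting a = 0.796 gives A² = 1.256, so A = 1.121.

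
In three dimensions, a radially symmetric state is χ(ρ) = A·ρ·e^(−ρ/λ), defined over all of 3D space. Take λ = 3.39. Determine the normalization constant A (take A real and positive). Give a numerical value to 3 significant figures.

We need A² ∫|f|² 4πρ² dρ = 1, taking the integral from 0 to ∞.
In 3D with spherical symmetry the volume element is 4πρ² dρ.
Using ∫₀^∞ ρⁿ e^(−αρ) dρ = n!/αⁿ⁺¹, carrying out the integral gives A² · 3·π·λ^5.
Substituting λ = 3.39 gives A² = 0.0002370, so A = 0.01539.

A ≈ 0.0154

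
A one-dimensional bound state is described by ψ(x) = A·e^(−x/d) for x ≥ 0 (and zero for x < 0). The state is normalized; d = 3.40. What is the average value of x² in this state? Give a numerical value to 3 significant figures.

⟨x^2⟩ ≈ 5.78

By definition ⟨x²⟩ = ∫ x^2 |ψ(x)|² dx.
Since the A² factors cancel between numerator and denominator, ⟨x²⟩ = d^2/2.
With d = 3.40, ⟨x^2⟩ = 5.780.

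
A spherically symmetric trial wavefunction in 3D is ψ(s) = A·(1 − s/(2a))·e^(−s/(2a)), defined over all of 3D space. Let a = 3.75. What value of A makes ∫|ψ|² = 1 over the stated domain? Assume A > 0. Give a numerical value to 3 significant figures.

A ≈ 0.0275

We need A² ∫|f|² 4πs² ds = 1, taking the integral from 0 to ∞.
(Spherical symmetry: dV = 4πs² ds.)
With ∫₀^∞ s^4 e^(−αs) ds = 4!/α^5, ∫|ψ|² 4πs² ds = A²·(8·π·a^3).
Hence A² = 1/[8·π·a^3].
Plugging in a = 3.75 yields A = 0.02747.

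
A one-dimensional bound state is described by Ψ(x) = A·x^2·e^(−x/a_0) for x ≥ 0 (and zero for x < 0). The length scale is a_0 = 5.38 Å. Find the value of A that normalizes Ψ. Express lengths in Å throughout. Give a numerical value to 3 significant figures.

A ≈ 0.0172 Å^(-5/2)

Require ∫ |Ψ|² dx = 1 over the whole domain.
Recall ∫₀^∞ x^m e^(−x/β) dx = m!·β^(m+1), with Ψ = A·x^2·e^(−x/a_0), the integral evaluates to A²·[3·a_0^5/4].
Hence A² = 1/[3·a_0^5/4].
Substituting a_0 = 5.38 gives A² = 0.0002958, so A = 0.01720.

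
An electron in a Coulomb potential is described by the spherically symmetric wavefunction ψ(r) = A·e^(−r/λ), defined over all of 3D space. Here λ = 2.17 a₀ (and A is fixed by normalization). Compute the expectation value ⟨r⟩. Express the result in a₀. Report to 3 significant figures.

⟨r⟩ = ∫ r |ψ|² 4πr² dr over the full domain.
Evaluating both integrals, ⟨r⟩ = 3·λ/2.
With λ = 2.17, ⟨r⟩ = 3.255.

⟨r⟩ ≈ 3.26 a₀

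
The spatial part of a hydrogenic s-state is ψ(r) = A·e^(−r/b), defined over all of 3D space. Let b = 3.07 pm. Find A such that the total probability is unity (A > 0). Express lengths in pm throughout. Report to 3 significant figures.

A ≈ 0.105 pm^(-3/2)

Normalization requires ∫|ψ|² 4πr² dr = 1, integrated from 0 to ∞.
The angular integral contributes 4π, leaving ∫₀^∞ r²|ψ|² dr.
With ∫₀^∞ r^2 e^(−αr) dr = 2!/α^3, with ψ = A·e^(−r/b), the integral evaluates to A²·[π·b^3].
With b = 3.07: A² = 0.01100 and A = 0.1049.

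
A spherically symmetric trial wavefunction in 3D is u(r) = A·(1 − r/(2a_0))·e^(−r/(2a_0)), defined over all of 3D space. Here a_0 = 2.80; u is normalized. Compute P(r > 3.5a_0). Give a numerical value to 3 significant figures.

P ≈ 0.887

P = ∫ |u|² 4πr² dr over r > 3.5a_0.
The full normalization integral is A²·[8·π·a_0^3] = 1, fixing A².
Let t = r/a_0; then A², 4π and the length scale all cancel, so P = ∫_{3.5}^{∞} t^2·(1 - t/2)^2·e^(-t) dt ÷ ∫_{0}^{∞} t^2·(1 - t/2)^2·e^(-t) dt.
An antiderivative of t^2·(1 - t/2)^2·e^(-t) is -(t^4/4 + t^2 + 2·t + 2)·e^(-t); evaluating from 3.5 to ∞ gives 3761·e^(-7/2)/64, while the full integral is 2.
Taking the ratio yields P = 0.8873.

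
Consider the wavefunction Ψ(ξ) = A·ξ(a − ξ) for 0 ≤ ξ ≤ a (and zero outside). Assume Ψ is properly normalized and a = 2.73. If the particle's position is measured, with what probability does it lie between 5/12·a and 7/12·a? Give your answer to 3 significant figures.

P ≈ 0.307

The probability is P = ∫ |Ψ|² dξ over [5/12·a, 7/12·a].
With A² fixed by ∫|Ψ|² = 1, i.e. A² = (a^5/30)^(−1), substitute and integrate.
Let u = ξ/a; then A² and the length scale cancel, so P = ∫_{5/12}^{7/12} u^2·(1 - u)^2 du ÷ ∫_{0}^{1} u^2·(1 - u)^2 du.
An antiderivative of u^2·(1 - u)^2 is u^3·(6·u^2 - 15·u + 10)/30; evaluating from 5/12 to 7/12 gives ≈ 0.010225, while the full integral is 1/30.
Taking the ratio, P = 0.3068.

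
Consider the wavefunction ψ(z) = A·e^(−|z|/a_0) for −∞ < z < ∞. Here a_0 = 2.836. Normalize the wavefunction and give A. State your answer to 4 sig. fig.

A ≈ 0.5938

Require ∫ |ψ|² dz = 1 over the whole domain.
Carrying out the integral gives A² · a_0.
Substituting a_0 = 2.836 gives A² = 0.35261, so A = 0.59381.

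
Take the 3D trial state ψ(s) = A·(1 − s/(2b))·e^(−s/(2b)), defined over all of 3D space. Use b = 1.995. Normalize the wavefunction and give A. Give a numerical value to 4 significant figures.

A ≈ 0.07079

Normalization requires ∫|ψ|² 4πs² ds = 1, integrated from 0 to ∞.
With ∫₀^∞ s^4 e^(−αs) ds = 4!/α^5, the integral (without the A² prefactor) comes out to 8·π·b^3.
Plugging in b = 1.995 yields A = 0.070789.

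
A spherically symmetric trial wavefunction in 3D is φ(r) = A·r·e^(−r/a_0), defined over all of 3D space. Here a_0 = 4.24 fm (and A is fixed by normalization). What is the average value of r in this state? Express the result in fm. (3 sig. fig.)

⟨r⟩ ≈ 10.6 fm

The expectation value is the |φ|²-weighted average of r: ∫ r|φ|² 4πr² dr.
Evaluating both integrals, ⟨r⟩ = 5·a_0/2.
With a_0 = 4.24, ⟨r⟩ = 10.60.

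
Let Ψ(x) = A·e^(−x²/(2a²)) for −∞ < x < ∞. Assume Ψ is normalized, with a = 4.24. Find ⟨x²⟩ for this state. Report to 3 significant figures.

⟨x²⟩ = ∫ x^2 |Ψ|² dx over the full domain.
Since the A² factors cancel between numerator and denominator, ⟨x²⟩ = a^2/2.
With a = 4.24, ⟨x^2⟩ = 8.989.

⟨x^2⟩ ≈ 8.99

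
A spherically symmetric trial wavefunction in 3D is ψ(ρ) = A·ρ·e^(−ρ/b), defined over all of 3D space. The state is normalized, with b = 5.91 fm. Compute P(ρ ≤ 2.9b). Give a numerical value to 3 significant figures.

Integrate the radial probability density 4πρ²|ψ|² over ρ ≤ 2.9b.
The full normalization integral is A²·[3·π·b^5] = 1, fixing A².
Substituting u = ρ/b, A², 4π and the length scale all cancel in the ratio: P = ∫_{0}^{2.9} u^4·e^(-2·u) du / ∫_{0}^{∞} u^4·e^(-2·u) du.
Using ∫ u^4·e^(-2·u) du = -(u^4/2 + u^3 + 3·u^2/2 + 3·u/2 + 3/4)·e^(-2·u), the numerator is ≈ 0.51546 and the denominator is 3/4.
Taking the ratio yields P = 0.6873.

P ≈ 0.687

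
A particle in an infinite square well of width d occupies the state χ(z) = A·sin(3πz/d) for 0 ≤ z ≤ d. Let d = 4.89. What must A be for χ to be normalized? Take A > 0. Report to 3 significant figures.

We need A² ∫|f|² dz = 1, taking the integral from 0 to d.
With χ = A·sin(3πz/d), the integral evaluates to A²·[d/2].
Setting this equal to 1 gives A² = 1/(d/2).
Substituting d = 4.89 gives A² = 0.4090, so A = 0.6395.

A ≈ 0.640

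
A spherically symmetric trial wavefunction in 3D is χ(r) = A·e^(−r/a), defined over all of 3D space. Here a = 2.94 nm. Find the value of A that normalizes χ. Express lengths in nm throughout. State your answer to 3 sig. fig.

A ≈ 0.112 nm^(-3/2)

Normalization requires ∫|χ|² 4πr² dr = 1, integrated from 0 to ∞.
The angular integral contributes 4π, leaving ∫₀^∞ r²|χ|² dr.
Recall ∫₀^∞ r^m e^(−r/β) dr = m!·β^(m+1), ∫|χ|² 4πr² dr = A²·(π·a^3).
So A² = (π·a^3)^(−1).
Plugging in a = 2.94 yields A = 0.1119.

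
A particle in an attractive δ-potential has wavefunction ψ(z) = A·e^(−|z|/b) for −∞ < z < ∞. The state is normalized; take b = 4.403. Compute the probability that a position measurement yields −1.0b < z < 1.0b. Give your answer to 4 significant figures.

P ≈ 0.8647

|ψ|² is the probability density, so P = ∫_{−1.0b}^{1.0b} |ψ|² dz.
The normalization integral ∫|ψ|²dz over the whole domain equals b·A², and A² cancels in the ratio.
Both integrals are even about z = 0, so only the z ≥ 0 halves are needed (the factors of 2 cancel). Let u = z/b; then A² and the length scale cancel, so P = ∫_{0}^{1.0} e^(-2·u) du ÷ ∫_{0}^{∞} e^(-2·u) du.
Using ∫ e^(-2·u) du = -e^(-2·u)/2, the numerator is 1/2 - e^(-2)/2 and the denominator is 1/2.
Taking the ratio, P = 0.86466.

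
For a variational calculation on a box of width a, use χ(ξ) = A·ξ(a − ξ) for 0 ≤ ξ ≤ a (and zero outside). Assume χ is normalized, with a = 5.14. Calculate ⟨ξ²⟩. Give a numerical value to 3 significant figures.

⟨ξ²⟩ = ∫ ξ^2 |χ|² dξ over the full domain.
Expanding the polynomial and integrating term by term, evaluating both integrals, ⟨ξ²⟩ = 2·a^2/7.
With a = 5.14, ⟨ξ^2⟩ = 7.548.

⟨ξ^2⟩ ≈ 7.55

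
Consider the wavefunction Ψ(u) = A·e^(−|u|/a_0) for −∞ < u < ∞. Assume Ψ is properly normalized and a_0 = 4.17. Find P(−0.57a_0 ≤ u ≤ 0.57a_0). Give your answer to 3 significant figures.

P = ∫_{−0.57a_0}^{0.57a_0} |Ψ(u)|² du.
With A² fixed by ∫|Ψ|² = 1, i.e. A² = (a_0)^(−1), substitute and integrate.
By symmetry take twice the u ≥ 0 contribution in numerator and denominator; the 2's cancel. In terms of t = u/a_0 (A² and the length scale cancel between numerator and denominator), P = [∫_{0}^{0.57} e^(-2·t) dt] / [∫_{0}^{∞} e^(-2·t) dt].
With ∫ e^(-2·t) dt = -e^(-2·t)/2 + C, the region integral is 1/2 - e^(-57/50)/2 and the full one is 1/2.
Evaluating gives P = 0.6802.

P ≈ 0.680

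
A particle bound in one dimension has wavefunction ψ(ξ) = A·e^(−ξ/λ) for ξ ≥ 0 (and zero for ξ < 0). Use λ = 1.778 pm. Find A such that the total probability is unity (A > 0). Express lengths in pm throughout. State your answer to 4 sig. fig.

Require ∫ |ψ|² dξ = 1 over the whole domain.
Using ∫₀^∞ ξⁿ e^(−αξ) dξ = n!/αⁿ⁺¹, ∫|ψ|² dξ = A²·(λ/2).
Setting this equal to 1 gives A² = 1/(λ/2).
Substituting λ = 1.778 gives A² = 1.1249, so A = 1.0606.

A ≈ 1.061 pm^(-1/2)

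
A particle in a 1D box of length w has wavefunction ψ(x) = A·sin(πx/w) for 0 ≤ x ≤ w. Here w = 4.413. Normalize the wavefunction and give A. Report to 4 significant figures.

We need A² ∫|f|² dx = 1, taking the integral from 0 to w.
Using sin²θ = (1 − cos 2θ)/2, ∫|ψ|² dx = A²·(w/2).
So A² = (w/2)^(−1).
Substituting w = 4.413 gives A² = 0.45321, so A = 0.67321.

A ≈ 0.6732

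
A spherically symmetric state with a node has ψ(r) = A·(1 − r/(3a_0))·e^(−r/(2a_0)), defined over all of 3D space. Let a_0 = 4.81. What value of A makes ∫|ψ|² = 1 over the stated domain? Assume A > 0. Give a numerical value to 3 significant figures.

A ≈ 0.0328

Require ∫ |ψ|² 4πr² dr = 1 over the whole domain.
The angular integral contributes 4π, leaving ∫₀^∞ r²|ψ|² dr.
Recall ∫₀^∞ r^m e^(−r/β) dr = m!·β^(m+1), carrying out the integral gives A² · 8·π·a_0^3/3.
Setting this equal to 1 gives A² = 1/(8·π·a_0^3/3).
With a_0 = 4.81: A² = 0.001073 and A = 0.03275.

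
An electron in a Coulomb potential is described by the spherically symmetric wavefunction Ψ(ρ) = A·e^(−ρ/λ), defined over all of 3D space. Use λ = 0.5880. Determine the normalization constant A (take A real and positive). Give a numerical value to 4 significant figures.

We need A² ∫|f|² 4πρ² dρ = 1, taking the integral from 0 to ∞.
The angular integral contributes 4π, leaving ∫₀^∞ ρ²|Ψ|² dρ.
The integral (without the A² prefactor) comes out to π·λ^3.
Substituting λ = 0.5880 gives A² = 1.5657, so A = 1.2513.

A ≈ 1.251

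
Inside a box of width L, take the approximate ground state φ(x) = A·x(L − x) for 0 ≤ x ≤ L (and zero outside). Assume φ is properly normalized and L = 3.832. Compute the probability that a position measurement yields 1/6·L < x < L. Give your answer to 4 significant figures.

P ≈ 0.9645

The probability is P = ∫ |φ|² dx over [1/6·L, L].
With A² fixed by ∫|φ|² = 1, i.e. A² = (L^5/30)^(−1), substitute and integrate.
Substituting u = x/L, A² and the length scale cancel in the ratio: P = ∫_{1/6}^{1} u^2·(1 - u)^2 du / ∫_{0}^{1} u^2·(1 - u)^2 du.
With ∫ u^2·(1 - u)^2 du = u^3·(6·u^2 - 15·u + 10)/30 + C, the region integral is 125/3888 and the full one is 1/30.
The result is P = 625/648.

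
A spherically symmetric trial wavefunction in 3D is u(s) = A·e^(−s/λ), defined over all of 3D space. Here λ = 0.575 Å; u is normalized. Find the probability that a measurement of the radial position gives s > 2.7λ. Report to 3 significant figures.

P ≈ 0.0948

With dV = 4πs²ds, the probability is ∫|u|² dV over s > 2.7λ.
The full normalization integral is A²·[π·λ^3] = 1, fixing A².
Substituting t = s/λ, A², 4π and the length scale all cancel in the ratio: P = ∫_{2.7}^{∞} t^2·e^(-2·t) dt / ∫_{0}^{∞} t^2·e^(-2·t) dt.
An antiderivative of t^2·e^(-2·t) is -(2·t^2 + 2·t + 1)·e^(-2·t)/4; evaluating from 2.7 to ∞ gives 1049·e^(-27/5)/200, while the full integral is 1/4.
The region integral divided by the full integral gives P = 0.09476.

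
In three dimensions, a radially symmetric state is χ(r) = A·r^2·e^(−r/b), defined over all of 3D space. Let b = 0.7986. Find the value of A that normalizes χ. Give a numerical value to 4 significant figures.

We need A² ∫|f|² 4πr² dr = 1, taking the integral from 0 to ∞.
Recall ∫₀^∞ r^m e^(−r/β) dr = m!·β^(m+1), the integral (without the A² prefactor) comes out to 45·π·b^7/2.
Hence A² = 1/[45·π·b^7/2].
With b = 0.7986: A² = 0.068291 and A = 0.26133.

A ≈ 0.2613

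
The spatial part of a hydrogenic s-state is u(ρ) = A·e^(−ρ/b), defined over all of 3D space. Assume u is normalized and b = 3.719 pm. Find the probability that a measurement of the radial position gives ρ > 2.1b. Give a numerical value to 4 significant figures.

With dV = 4πρ²dρ, the probability is ∫|u|² dV over ρ > 2.1b.
The full normalization integral is A²·[π·b^3] = 1, fixing A².
In terms of t = ρ/b (A², 4π and the length scale all cancel between numerator and denominator), P = [∫_{2.1}^{∞} t^2·e^(-2·t) dt] / [∫_{0}^{∞} t^2·e^(-2·t) dt].
With ∫ t^2·e^(-2·t) dt = -(2·t^2 + 2·t + 1)·e^(-2·t)/4 + C, the region integral is 701·e^(-21/5)/200 and the full one is 1/4.
Taking the ratio yields P = 0.21024.

P ≈ 0.2102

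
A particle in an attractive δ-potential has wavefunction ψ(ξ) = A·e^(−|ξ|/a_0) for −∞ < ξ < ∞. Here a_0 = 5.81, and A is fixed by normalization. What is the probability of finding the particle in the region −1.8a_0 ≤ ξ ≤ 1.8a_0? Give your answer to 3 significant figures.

|ψ|² is the probability density, so P = ∫_{−1.8a_0}^{1.8a_0} |ψ|² dξ.
With A² fixed by ∫|ψ|² = 1, i.e. A² = (a_0)^(−1), substitute and integrate.
By symmetry take twice the ξ ≥ 0 contribution in numerator and denominator; the 2's cancel. Substituting u = ξ/a_0, A² and the length scale cancel in the ratio: P = ∫_{0}^{1.8} e^(-2·u) du / ∫_{0}^{∞} e^(-2·u) du.
An antiderivative of e^(-2·u) is -e^(-2·u)/2; evaluating from 0 to 1.8 gives 1/2 - e^(-18/5)/2, while the full integral is 1/2.
The result is P = 0.9727.

P ≈ 0.973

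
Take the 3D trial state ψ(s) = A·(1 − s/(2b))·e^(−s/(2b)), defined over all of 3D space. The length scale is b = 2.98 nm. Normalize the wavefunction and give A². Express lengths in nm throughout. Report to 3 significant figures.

The normalization condition is ∫|ψ|² 4πs² ds = 1 from 0 to ∞.
The angular integral contributes 4π, leaving ∫₀^∞ s²|ψ|² ds.
The integral (without the A² prefactor) comes out to 8·π·b^3.
Substituting b = 2.98 gives A² = 0.001504, so A = 0.03878.

A^2 ≈ 0.00150 nm^(-3)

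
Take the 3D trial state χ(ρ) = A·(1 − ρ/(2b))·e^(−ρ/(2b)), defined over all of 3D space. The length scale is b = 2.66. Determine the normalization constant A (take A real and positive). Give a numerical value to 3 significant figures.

A ≈ 0.0460

Require ∫ |χ|² 4πρ² dρ = 1 over the whole domain.
With χ = A·(1 − ρ/(2b))·e^(−ρ/(2b)), the integral evaluates to A²·[8·π·b^3].
Substituting b = 2.66 gives A² = 0.002114, so A = 0.04598.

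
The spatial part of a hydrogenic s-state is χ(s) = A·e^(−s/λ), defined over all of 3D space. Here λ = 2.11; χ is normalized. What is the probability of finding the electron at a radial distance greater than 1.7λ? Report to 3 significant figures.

P ≈ 0.340

With dV = 4πs²ds, the probability is ∫|χ|² dV over s > 1.7λ.
Normalization gives A² = 1/(π·λ^3).
In terms of u = s/λ (A², 4π and the length scale all cancel between numerator and denominator), P = [∫_{1.7}^{∞} u^2·e^(-2·u) du] / [∫_{0}^{∞} u^2·e^(-2·u) du].
With ∫ u^2·e^(-2·u) du = -(2·u^2 + 2·u + 1)·e^(-2·u)/4 + C, the region integral is 509·e^(-17/5)/200 and the full one is 1/4.
Taking the ratio yields P = 0.3397.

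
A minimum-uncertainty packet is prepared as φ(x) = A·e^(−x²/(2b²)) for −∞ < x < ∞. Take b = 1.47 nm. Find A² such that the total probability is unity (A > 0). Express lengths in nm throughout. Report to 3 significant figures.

A^2 ≈ 0.384 nm^(-1)

The normalization condition is ∫|φ|² dx = 1 from −∞ to ∞.
With ∫_{−∞}^{∞} x^(2m) e^(−αx²) dx = (2m−1)!!·√π / (2^m α^(m+1/2)), ∫|φ|² dx = A²·(√(π)·b).
Hence A² = 1/[√(π)·b].
Substituting b = 1.47 gives A² = 0.3838, so A = 0.6195.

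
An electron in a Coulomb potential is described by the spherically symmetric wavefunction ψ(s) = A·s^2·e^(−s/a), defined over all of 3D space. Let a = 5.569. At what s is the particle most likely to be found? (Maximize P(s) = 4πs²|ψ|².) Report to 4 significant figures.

The maximum of P(s) = 4πs²|ψ|² occurs where its derivative vanishes.
This gives s = 3·a.
With a = 5.569, the most probable radial distance is 16.707.

s ≈ 16.71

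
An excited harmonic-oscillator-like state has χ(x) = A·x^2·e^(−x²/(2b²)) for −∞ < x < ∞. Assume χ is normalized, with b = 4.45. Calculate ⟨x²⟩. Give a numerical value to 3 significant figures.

⟨x^2⟩ ≈ 49.5

The expectation value is the |χ|²-weighted average of x^2: ∫ x^2|χ|² dx.
Since the A² factors cancel between numerator and denominator, ⟨x²⟩ = 5·b^2/2.
With b = 4.45, ⟨x^2⟩ = 49.51.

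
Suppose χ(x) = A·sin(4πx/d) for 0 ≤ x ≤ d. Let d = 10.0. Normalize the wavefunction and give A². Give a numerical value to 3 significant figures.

The normalization condition is ∫|χ|² dx = 1 from 0 to d.
Using sin²θ = (1 − cos 2θ)/2, carrying out the integral gives A² · d/2.
Hence A² = 1/[d/2].
With d = 10.0: A² = 0.2000 and A = 0.4472.

A^2 ≈ 0.200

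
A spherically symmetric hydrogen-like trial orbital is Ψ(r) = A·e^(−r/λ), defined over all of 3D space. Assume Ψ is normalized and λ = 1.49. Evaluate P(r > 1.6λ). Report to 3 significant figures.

P ≈ 0.380

With dV = 4πr²dr, the probability is ∫|Ψ|² dV over r > 1.6λ.
The full normalization integral is A²·[π·λ^3] = 1, fixing A².
In terms of u = r/λ (A², 4π and the length scale all cancel between numerator and denominator), P = [∫_{1.6}^{∞} u^2·e^(-2·u) du] / [∫_{0}^{∞} u^2·e^(-2·u) du].
With ∫ u^2·e^(-2·u) du = -(2·u^2 + 2·u + 1)·e^(-2·u)/4 + C, the region integral is 233·e^(-16/5)/100 and the full one is 1/4.
The region integral divided by the full integral gives P = 0.3799.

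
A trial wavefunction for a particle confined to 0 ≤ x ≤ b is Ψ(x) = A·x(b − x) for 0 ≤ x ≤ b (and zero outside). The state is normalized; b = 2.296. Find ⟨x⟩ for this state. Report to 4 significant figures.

⟨x⟩ ≈ 1.148

⟨x⟩ = ∫ x |Ψ|² dx over the full domain.
Evaluating both integrals, ⟨x⟩ = b/2.
Putting b = 2.296 gives 1.1480.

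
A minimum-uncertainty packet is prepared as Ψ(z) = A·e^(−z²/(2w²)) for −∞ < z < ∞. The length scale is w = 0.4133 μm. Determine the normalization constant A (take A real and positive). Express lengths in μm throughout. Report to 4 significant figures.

A ≈ 1.168 μm^(-1/2)

Require ∫ |Ψ|² dz = 1 over the whole domain.
Differentiating ∫e^(−αz²) dz = √(π/α) under α to get the higher moments, carrying out the integral gives A² · √(π)·w.
So A² = (√(π)·w)^(−1).
Substituting w = 0.4133 gives A² = 1.3651, so A = 1.1684.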